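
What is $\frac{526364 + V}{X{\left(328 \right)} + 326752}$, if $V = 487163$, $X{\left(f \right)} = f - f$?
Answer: $\frac{1013527}{326752} \approx 3.1018$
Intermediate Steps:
$X{\left(f \right)} = 0$
$\frac{526364 + V}{X{\left(328 \right)} + 326752} = \frac{526364 + 487163}{0 + 326752} = \frac{1013527}{326752}$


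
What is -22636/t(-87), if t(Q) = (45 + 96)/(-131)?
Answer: 2965316/141 ≈ 21031.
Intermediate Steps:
t(Q) = -141/131 (t(Q) = 141*(-1/131) = -141/131)
-22636/t(-87) = -22636/(-141/131) = -22636*(-131/141) = 2965316/141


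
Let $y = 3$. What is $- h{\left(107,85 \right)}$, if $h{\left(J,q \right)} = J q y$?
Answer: $-27285$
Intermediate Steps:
$h{\left(J,q \right)} = 3 J q$ ($h{\left(J,q \right)} = J q 3 = 3 J q$)
$- h{\left(107,85 \right)} = - 3 \cdot 107 \cdot 85 = \left(-1\right) 27285 = -27285$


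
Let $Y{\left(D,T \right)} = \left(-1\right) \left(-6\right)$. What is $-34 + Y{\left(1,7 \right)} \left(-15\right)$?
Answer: $-124$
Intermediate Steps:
$Y{\left(D,T \right)} = 6$
$-34 + Y{\left(1,7 \right)} \left(-15\right) = -34 + 6 \left(-15\right) = -34 - 90 = -124$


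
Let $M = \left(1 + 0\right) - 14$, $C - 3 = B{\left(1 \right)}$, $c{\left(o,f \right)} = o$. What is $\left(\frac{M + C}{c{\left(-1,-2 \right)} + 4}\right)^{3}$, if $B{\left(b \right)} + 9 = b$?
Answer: $-216$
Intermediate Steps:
$B{\left(b \right)} = -9 + b$
$C = -5$ ($C = 3 + \left(-9 + 1\right) = 3 - 8 = -5$)
$M = -13$ ($M = 1 - 14 = -13$)
$\left(\frac{M + C}{c{\left(-1,-2 \right)} + 4}\right)^{3} = \left(\frac{-13 - 5}{-1 + 4}\right)^{3} = \left(- \frac{18}{3}\right)^{3} = \left(\left(-18\right) \frac{1}{3}\right)^{3} = \left(-6\right)^{3} = -216$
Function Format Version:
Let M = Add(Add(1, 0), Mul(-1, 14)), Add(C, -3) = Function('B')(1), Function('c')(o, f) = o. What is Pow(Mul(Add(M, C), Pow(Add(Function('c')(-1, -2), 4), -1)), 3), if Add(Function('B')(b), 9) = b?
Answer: -216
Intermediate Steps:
Function('B')(b) = Add(-9, b)
C = -5 (C = Add(3, Add(-9, 1)) = Add(3, -8) = -5)
M = -13 (M = Add(1, -14) = -13)
Pow(Mul(Add(M, C), Pow(Add(Function('c')(-1, -2), 4), -1)), 3) = Pow(Mul(Add(-13, -5), Pow(Add(-1, 4), -1)), 3) = Pow(Mul(-18, Pow(3, -1)), 3) = Pow(Mul(-18, Rational(1, 3)), 3) = Pow(-6, 3) = -216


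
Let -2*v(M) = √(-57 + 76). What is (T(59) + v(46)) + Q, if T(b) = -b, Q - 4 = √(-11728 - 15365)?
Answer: -55 - √19/2 + I*√27093 ≈ -57.179 + 164.6*I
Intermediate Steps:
Q = 4 + I*√27093 (Q = 4 + √(-11728 - 15365) = 4 + √(-27093) = 4 + I*√27093 ≈ 4.0 + 164.6*I)
v(M) = -√19/2 (v(M) = -√(-57 + 76)/2 = -√19/2)
(T(59) + v(46)) + Q = (-1*59 - √19/2) + (4 + I*√27093) = (-59 - √19/2) + (4 + I*√27093) = -55 - √19/2 + I*√27093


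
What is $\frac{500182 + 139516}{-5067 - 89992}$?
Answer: $- \frac{639698}{95059} \approx -6.7295$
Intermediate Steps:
$\frac{500182 + 139516}{-5067 - 89992} = \frac{639698}{-95059} = 639698 \left(- \frac{1}{95059}\right) = - \frac{639698}{95059}$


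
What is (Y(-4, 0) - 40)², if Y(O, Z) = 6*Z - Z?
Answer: 1600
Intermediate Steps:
Y(O, Z) = 5*Z
(Y(-4, 0) - 40)² = (5*0 - 40)² = (0 - 40)² = (-40)² = 1600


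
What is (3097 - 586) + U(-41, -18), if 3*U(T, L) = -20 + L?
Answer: 7495/3 ≈ 2498.3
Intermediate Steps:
U(T, L) = -20/3 + L/3 (U(T, L) = (-20 + L)/3 = -20/3 + L/3)
(3097 - 586) + U(-41, -18) = (3097 - 586) + (-20/3 + (1/3)*(-18)) = 2511 + (-20/3 - 6) = 2511 - 38/3 = 7495/3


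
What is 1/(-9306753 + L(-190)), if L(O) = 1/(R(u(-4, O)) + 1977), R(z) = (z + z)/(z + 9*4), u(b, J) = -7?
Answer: -57319/533453775178 ≈ -1.0745e-7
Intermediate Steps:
R(z) = 2*z/(36 + z) (R(z) = (2*z)/(z + 36) = (2*z)/(36 + z) = 2*z/(36 + z))
L(O) = 29/57319 (L(O) = 1/(2*(-7)/(36 - 7) + 1977) = 1/(2*(-7)/29 + 1977) = 1/(2*(-7)*(1/29) + 1977) = 1/(-14/29 + 1977) = 1/(57319/29) = 29/57319)
1/(-9306753 + L(-190)) = 1/(-9306753 + 29/57319) = 1/(-533453775178/57319) = -57319/533453775178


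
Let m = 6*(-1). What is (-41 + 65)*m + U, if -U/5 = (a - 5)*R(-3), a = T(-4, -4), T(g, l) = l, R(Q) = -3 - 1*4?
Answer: -459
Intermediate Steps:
R(Q) = -7 (R(Q) = -3 - 4 = -7)
a = -4
m = -6
U = -315 (U = -5*(-4 - 5)*(-7) = -(-45)*(-7) = -5*63 = -315)
(-41 + 65)*m + U = (-41 + 65)*(-6) - 315 = 24*(-6) - 315 = -144 - 315 = -459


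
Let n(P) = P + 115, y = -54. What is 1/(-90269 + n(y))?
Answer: -1/90208 ≈ -1.1085e-5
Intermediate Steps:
n(P) = 115 + P
1/(-90269 + n(y)) = 1/(-90269 + (115 - 54)) = 1/(-90269 + 61) = 1/(-90208) = -1/90208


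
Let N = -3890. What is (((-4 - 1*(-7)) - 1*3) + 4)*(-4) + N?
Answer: -3906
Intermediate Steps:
(((-4 - 1*(-7)) - 1*3) + 4)*(-4) + N = (((-4 - 1*(-7)) - 1*3) + 4)*(-4) - 3890 = (((-4 + 7) - 3) + 4)*(-4) - 3890 = ((3 - 3) + 4)*(-4) - 3890 = (0 + 4)*(-4) - 3890 = 4*(-4) - 3890 = -16 - 3890 = -3906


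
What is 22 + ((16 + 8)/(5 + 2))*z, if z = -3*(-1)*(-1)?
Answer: 82/7 ≈ 11.714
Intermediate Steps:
z = -3 (z = 3*(-1) = -3)
22 + ((16 + 8)/(5 + 2))*z = 22 + ((16 + 8)/(5 + 2))*(-3) = 22 + (24/7)*(-3) = 22 - 72/7 = 82/7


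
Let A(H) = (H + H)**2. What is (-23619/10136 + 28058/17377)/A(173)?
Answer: -126031475/21085970790752 ≈ -5.9770e-6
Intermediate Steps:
A(H) = 4*H**2 (A(H) = (2*H)**2 = 4*H**2)
(-23619/10136 + 28058/17377)/A(173) = (-23619/10136 + 28058/17377)/((4*173**2)) = (-23619*1/10136 + 28058*(1/17377))/((4*29929)) = (-23619/10136 + 28058/17377)/119716 = -126031475/176133272*1/119716 = -126031475/21085970790752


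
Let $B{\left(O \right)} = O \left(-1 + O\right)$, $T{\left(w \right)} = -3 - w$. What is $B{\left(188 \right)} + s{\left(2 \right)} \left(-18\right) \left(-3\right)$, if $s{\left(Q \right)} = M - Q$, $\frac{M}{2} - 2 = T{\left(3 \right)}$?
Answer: $34616$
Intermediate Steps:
$M = -8$ ($M = 4 + 2 \left(-3 - 3\right) = 4 + 2 \left(-6\right) = 4 - 12 = -8$)
$s{\left(Q \right)} = -8 - Q$
$B{\left(188 \right)} + s{\left(2 \right)} \left(-18\right) \left(-3\right) = 188 \left(-1 + 188\right) + \left(-8 - 2\right) \left(-18\right) \left(-3\right) = 188 \cdot 187 + \left(-8 - 2\right) \left(-18\right) \left(-3\right) = 35156 + \left(-10\right) \left(-18\right) \left(-3\right) = 35156 + 180 \left(-3\right) = 35156 - 540 = 34616$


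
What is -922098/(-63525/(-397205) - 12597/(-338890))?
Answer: -8274833834769340/1768771909 ≈ -4.6783e+6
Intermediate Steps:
-922098/(-63525/(-397205) - 12597/(-338890)) = -922098/(-63525*(-1/397205) - 12597*(-1/338890)) = -922098/(12705/79441 + 12597/338890) = -922098/5306315727/26921760490 = -922098*26921760490/5306315727 = -8274833834769340/1768771909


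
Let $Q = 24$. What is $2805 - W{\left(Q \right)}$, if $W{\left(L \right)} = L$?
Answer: $2781$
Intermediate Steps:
$2805 - W{\left(Q \right)} = 2805 - 24 = 2781$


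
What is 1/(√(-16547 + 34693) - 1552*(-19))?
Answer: 14744/434761999 - √18146/869523998 ≈ 3.3758e-5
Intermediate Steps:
1/(√(-16547 + 34693) - 1552*(-19)) = 1/(√18146 + 29488) = 1/(29488 + √18146)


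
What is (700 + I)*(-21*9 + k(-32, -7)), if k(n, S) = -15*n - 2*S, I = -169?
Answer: 161955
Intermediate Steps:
(700 + I)*(-21*9 + k(-32, -7)) = (700 - 169)*(-21*9 + (-15*(-32) - 2*(-7))) = 531*(-189 + (480 + 14)) = 531*(-189 + 494) = 531*305 = 161955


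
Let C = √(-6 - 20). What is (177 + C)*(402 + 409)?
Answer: 143547 + 811*I*√26 ≈ 1.4355e+5 + 4135.3*I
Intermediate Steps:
C = I*√26 (C = √(-26) = I*√26 ≈ 5.099*I)
(177 + C)*(402 + 409) = (177 + I*√26)*(402 + 409) = (177 + I*√26)*811 = 143547 + 811*I*√26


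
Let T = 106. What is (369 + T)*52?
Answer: 24700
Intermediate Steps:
(369 + T)*52 = (369 + 106)*52 = 475*52 = 24700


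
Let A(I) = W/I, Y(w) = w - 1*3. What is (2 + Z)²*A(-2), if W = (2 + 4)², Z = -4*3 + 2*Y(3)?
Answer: -1800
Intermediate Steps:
Y(w) = -3 + w (Y(w) = w - 3 = -3 + w)
Z = -12 (Z = -4*3 + 2*(-3 + 3) = -12 + 2*0 = -12 + 0 = -12)
W = 36 (W = 6² = 36)
A(I) = 36/I
(2 + Z)²*A(-2) = (2 - 12)²*(36/(-2)) = (-10)²*(36*(-½)) = 100*(-18) = -1800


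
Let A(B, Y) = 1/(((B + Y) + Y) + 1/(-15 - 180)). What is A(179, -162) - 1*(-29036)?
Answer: 821021741/28276 ≈ 29036.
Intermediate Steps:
A(B, Y) = 1/(-1/195 + B + 2*Y) (A(B, Y) = 1/((B + 2*Y) + 1/(-195)) = 1/((B + 2*Y) - 1/195) = 1/(-1/195 + B + 2*Y))
A(179, -162) - 1*(-29036) = 195/(-1 + 195*179 + 390*(-162)) - 1*(-29036) = 195/(-1 + 34905 - 63180) + 29036 = 195/(-28276) + 29036 = 195*(-1/28276) + 29036 = -195/28276 + 29036 = 821021741/28276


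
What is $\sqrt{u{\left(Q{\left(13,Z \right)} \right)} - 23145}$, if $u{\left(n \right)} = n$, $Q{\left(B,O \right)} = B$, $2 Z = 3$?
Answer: $2 i \sqrt{5783} \approx 152.09 i$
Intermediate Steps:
$Z = \frac{3}{2}$ ($Z = \frac{1}{2} \cdot 3 = \frac{3}{2} \approx 1.5$)
$\sqrt{u{\left(Q{\left(13,Z \right)} \right)} - 23145} = \sqrt{13 - 23145} = \sqrt{-23132} = 2 i \sqrt{5783}$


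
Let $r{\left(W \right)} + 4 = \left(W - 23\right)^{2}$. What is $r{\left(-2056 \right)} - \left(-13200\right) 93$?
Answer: $5549837$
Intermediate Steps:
$r{\left(W \right)} = -4 + \left(-23 + W\right)^{2}$ ($r{\left(W \right)} = -4 + \left(W - 23\right)^{2} = -4 + \left(-23 + W\right)^{2}$)
$r{\left(-2056 \right)} - \left(-13200\right) 93 = \left(-4 + \left(-23 - 2056\right)^{2}\right) - \left(-13200\right) 93 = \left(-4 + \left(-2079\right)^{2}\right) - -1227600 = \left(-4 + 4322241\right) + 1227600 = 4322237 + 1227600 = 5549837$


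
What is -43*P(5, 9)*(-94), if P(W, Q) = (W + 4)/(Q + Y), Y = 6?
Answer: 12126/5 ≈ 2425.2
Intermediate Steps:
P(W, Q) = (4 + W)/(6 + Q) (P(W, Q) = (W + 4)/(Q + 6) = (4 + W)/(6 + Q))
-43*P(5, 9)*(-94) = -43*(4 + 5)/(6 + 9)*(-94) = -43*9/15*(-94) = -43*⅗*(-94) = -129/5*(-94) = 12126/5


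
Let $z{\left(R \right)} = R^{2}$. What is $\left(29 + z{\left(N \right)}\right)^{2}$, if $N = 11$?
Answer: $22500$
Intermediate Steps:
$\left(29 + z{\left(N \right)}\right)^{2} = \left(29 + 11^{2}\right)^{2} = \left(29 + 121\right)^{2} = 150^{2} = 22500$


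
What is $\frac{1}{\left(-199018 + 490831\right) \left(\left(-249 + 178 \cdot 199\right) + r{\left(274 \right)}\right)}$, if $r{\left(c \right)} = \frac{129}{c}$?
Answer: $\frac{274}{2812356833703} \approx 9.7427 \cdot 10^{-11}$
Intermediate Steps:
$\frac{1}{\left(-199018 + 490831\right) \left(\left(-249 + 178 \cdot 199\right) + r{\left(274 \right)}\right)} = \frac{1}{\left(-199018 + 490831\right) \left(\left(-249 + 178 \cdot 199\right) + \frac{129}{274}\right)} = \frac{1}{291813 \left(\left(-249 + 35422\right) + 129 \cdot \frac{1}{274}\right)} = \frac{1}{291813 \left(35173 + \frac{129}{274}\right)} = \frac{1}{291813 \cdot \frac{9637531}{274}} = \frac{1}{\frac{2812356833703}{274}} = \frac{274}{2812356833703}$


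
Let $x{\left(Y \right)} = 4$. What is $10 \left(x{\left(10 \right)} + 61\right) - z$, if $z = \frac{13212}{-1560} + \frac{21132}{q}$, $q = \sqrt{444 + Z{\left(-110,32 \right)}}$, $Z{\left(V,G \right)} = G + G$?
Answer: $\frac{85601}{130} - \frac{10566 \sqrt{127}}{127} \approx -279.11$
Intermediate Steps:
$Z{\left(V,G \right)} = 2 G$
$q = 2 \sqrt{127}$ ($q = \sqrt{444 + 2 \cdot 32} = \sqrt{444 + 64} = \sqrt{508} = 2 \sqrt{127} \approx 22.539$)
$z = - \frac{1101}{130} + \frac{10566 \sqrt{127}}{127}$ ($z = \frac{13212}{-1560} + \frac{21132}{2 \sqrt{127}} = 13212 \left(- \frac{1}{1560}\right) + 21132 \frac{\sqrt{127}}{254} = - \frac{1101}{130} + \frac{10566 \sqrt{127}}{127} \approx 929.11$)
$10 \left(x{\left(10 \right)} + 61\right) - z = 10 \left(4 + 61\right) - \left(- \frac{1101}{130} + \frac{10566 \sqrt{127}}{127}\right) = 10 \cdot 65 + \left(\frac{1101}{130} - \frac{10566 \sqrt{127}}{127}\right) = 650 + \left(\frac{1101}{130} - \frac{10566 \sqrt{127}}{127}\right) = \frac{85601}{130} - \frac{10566 \sqrt{127}}{127}$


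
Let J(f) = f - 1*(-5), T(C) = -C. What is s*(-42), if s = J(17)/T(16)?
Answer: 231/4 ≈ 57.750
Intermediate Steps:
J(f) = 5 + f (J(f) = f + 5 = 5 + f)
s = -11/8 (s = (5 + 17)/((-1*16)) = 22/(-16) = 22*(-1/16) = -11/8 ≈ -1.3750)
s*(-42) = -11/8*(-42) = 231/4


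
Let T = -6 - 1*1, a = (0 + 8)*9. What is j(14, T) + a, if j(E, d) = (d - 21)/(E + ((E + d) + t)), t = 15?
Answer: 641/9 ≈ 71.222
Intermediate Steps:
a = 72 (a = 8*9 = 72)
T = -7 (T = -6 - 1 = -7)
j(E, d) = (-21 + d)/(15 + d + 2*E) (j(E, d) = (d - 21)/(E + ((E + d) + 15)) = (-21 + d)/(E + (15 + E + d)) = (-21 + d)/(15 + d + 2*E))
j(14, T) + a = (-21 - 7)/(15 - 7 + 2*14) + 72 = -28/(15 - 7 + 28) + 72 = -28/36 + 72 = (1/36)*(-28) + 72 = -7/9 + 72 = 641/9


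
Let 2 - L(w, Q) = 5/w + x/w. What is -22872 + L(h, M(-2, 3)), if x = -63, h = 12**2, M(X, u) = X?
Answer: -1646611/72 ≈ -22870.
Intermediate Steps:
h = 144
L(w, Q) = 2 + 58/w (L(w, Q) = 2 - (5/w - 63/w) = 2 - (-58)/w = 2 + 58/w)
-22872 + L(h, M(-2, 3)) = -22872 + (2 + 58/144) = -22872 + (2 + 58*(1/144)) = -22872 + (2 + 29/72) = -22872 + 173/72 = -1646611/72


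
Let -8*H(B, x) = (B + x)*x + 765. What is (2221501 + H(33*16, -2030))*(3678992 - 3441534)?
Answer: 1747950065407/4 ≈ 4.3699e+11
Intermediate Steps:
H(B, x) = -765/8 - x*(B + x)/8 (H(B, x) = -((B + x)*x + 765)/8 = -(x*(B + x) + 765)/8 = -(765 + x*(B + x))/8 = -765/8 - x*(B + x)/8)
(2221501 + H(33*16, -2030))*(3678992 - 3441534) = (2221501 + (-765/8 - ⅛*(-2030)² - ⅛*33*16*(-2030)))*(3678992 - 3441534) = (2221501 + (-765/8 - ⅛*4120900 - ⅛*528*(-2030)))*237458 = (2221501 + (-765/8 - 1030225/2 + 133980))*237458 = (2221501 - 3049825/8)*237458 = (14722183/8)*237458 = 1747950065407/4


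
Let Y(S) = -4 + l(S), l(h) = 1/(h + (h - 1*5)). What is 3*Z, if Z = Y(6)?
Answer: -81/7 ≈ -11.571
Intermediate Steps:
l(h) = 1/(-5 + 2*h) (l(h) = 1/(h + (h - 5)) = 1/(h + (-5 + h)) = 1/(-5 + 2*h))
Y(S) = -4 + 1/(-5 + 2*S)
Z = -27/7 (Z = (21 - 8*6)/(-5 + 2*6) = (21 - 48)/(-5 + 12) = -27/7 ≈ -3.8571)
3*Z = 3*(-27/7) = -81/7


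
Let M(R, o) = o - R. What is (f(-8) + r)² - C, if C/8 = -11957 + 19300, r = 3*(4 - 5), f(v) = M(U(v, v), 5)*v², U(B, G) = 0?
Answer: 41745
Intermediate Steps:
f(v) = 5*v² (f(v) = (5 - 1*0)*v² = (5 + 0)*v² = 5*v²)
r = -3 (r = 3*(-1) = -3)
C = 58744 (C = 8*(-11957 + 19300) = 8*7343 = 58744)
(f(-8) + r)² - C = (5*(-8)² - 3)² - 1*58744 = (5*64 - 3)² - 58744 = (320 - 3)² - 58744 = 317² - 58744 = 100489 - 58744 = 41745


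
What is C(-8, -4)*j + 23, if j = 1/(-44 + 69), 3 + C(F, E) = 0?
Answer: 572/25 ≈ 22.880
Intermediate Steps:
C(F, E) = -3 (C(F, E) = -3 + 0 = -3)
j = 1/25 ≈ 0.040000
C(-8, -4)*j + 23 = -3*1/25 + 23 = -3/25 + 23 = 572/25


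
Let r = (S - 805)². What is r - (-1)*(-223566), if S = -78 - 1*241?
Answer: 1039810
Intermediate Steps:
S = -319 (S = -78 - 241 = -319)
r = 1263376 (r = (-319 - 805)² = (-1124)² = 1263376)
r - (-1)*(-223566) = 1263376 - (-1)*(-223566) = 1263376 - 1*223566 = 1263376 - 223566 = 1039810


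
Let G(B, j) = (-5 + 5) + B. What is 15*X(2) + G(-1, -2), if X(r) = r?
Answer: 29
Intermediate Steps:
G(B, j) = B (G(B, j) = 0 + B = B)
15*X(2) + G(-1, -2) = 15*2 - 1 = 30 - 1 = 29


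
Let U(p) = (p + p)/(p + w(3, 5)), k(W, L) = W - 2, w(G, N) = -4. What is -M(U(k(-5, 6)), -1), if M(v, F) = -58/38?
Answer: 29/19 ≈ 1.5263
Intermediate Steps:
k(W, L) = -2 + W
U(p) = 2*p/(-4 + p) (U(p) = (p + p)/(p - 4) = (2*p)/(-4 + p) = 2*p/(-4 + p))
M(v, F) = -29/19 (M(v, F) = -58*1/38 = -29/19)
-M(U(k(-5, 6)), -1) = -1*(-29/19) = 29/19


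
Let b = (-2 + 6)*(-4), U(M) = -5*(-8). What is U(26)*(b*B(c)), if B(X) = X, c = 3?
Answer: -1920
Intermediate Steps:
U(M) = 40
b = -16 (b = 4*(-4) = -16)
U(26)*(b*B(c)) = 40*(-16*3) = 40*(-48) = -1920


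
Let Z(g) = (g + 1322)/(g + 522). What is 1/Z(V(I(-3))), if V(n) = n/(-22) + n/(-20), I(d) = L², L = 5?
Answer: 22863/58063 ≈ 0.39376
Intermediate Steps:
I(d) = 25 (I(d) = 5² = 25)
V(n) = -21*n/220 (V(n) = n*(-1/22) + n*(-1/20) = -n/22 - n/20 = -21*n/220)
Z(g) = (1322 + g)/(522 + g)
1/Z(V(I(-3))) = 1/((1322 - 21/220*25)/(522 - 21/220*25)) = 1/((1322 - 105/44)/(522 - 105/44)) = 1/((58063/44)/(22863/44)) = 1/((44/22863)*(58063/44)) = 1/(58063/22863) = 22863/58063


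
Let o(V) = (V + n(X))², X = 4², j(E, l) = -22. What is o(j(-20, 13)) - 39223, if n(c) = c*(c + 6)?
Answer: 69677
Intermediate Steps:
X = 16
n(c) = c*(6 + c)
o(V) = (352 + V)² (o(V) = (V + 16*(6 + 16))² = (V + 16*22)² = (V + 352)² = (352 + V)²)
o(j(-20, 13)) - 39223 = (352 - 22)² - 39223 = 330² - 39223 = 108900 - 39223 = 69677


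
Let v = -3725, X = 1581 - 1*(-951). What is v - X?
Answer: -6257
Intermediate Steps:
X = 2532 (X = 1581 + 951 = 2532)
v - X = -3725 - 1*2532 = -3725 - 2532 = -6257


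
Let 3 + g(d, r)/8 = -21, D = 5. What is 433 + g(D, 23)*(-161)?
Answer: 31345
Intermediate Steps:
g(d, r) = -192 (g(d, r) = -24 + 8*(-21) = -24 - 168 = -192)
433 + g(D, 23)*(-161) = 433 - 192*(-161) = 433 + 30912 = 31345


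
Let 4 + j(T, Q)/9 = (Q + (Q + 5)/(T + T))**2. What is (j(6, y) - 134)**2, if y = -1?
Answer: 27556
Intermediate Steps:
j(T, Q) = -36 + 9*(Q + (5 + Q)/(2*T))**2 (j(T, Q) = -36 + 9*(Q + (Q + 5)/(T + T))**2 = -36 + 9*(Q + (5 + Q)/((2*T)))**2 = -36 + 9*(Q + (5 + Q)*(1/(2*T)))**2 = -36 + 9*(Q + (5 + Q)/(2*T))**2)
(j(6, y) - 134)**2 = ((-36 + (9/4)*(5 - 1 + 2*(-1)*6)**2/6**2) - 134)**2 = ((-36 + (9/4)*(1/36)*(5 - 1 - 12)**2) - 134)**2 = ((-36 + (9/4)*(1/36)*(-8)**2) - 134)**2 = ((-36 + (9/4)*(1/36)*64) - 134)**2 = ((-36 + 4) - 134)**2 = (-32 - 134)**2 = (-166)**2 = 27556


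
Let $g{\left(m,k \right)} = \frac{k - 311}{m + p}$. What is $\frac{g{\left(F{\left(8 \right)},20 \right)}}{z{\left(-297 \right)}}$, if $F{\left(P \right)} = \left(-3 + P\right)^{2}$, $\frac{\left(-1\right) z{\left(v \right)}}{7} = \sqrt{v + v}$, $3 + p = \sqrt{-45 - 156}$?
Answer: $- \frac{97 \sqrt{66}}{- 10164 i + 462 \sqrt{201}} \approx -0.035303 - 0.054781 i$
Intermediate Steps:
$p = -3 + i \sqrt{201}$ ($p = -3 + \sqrt{-45 - 156} = -3 + \sqrt{-201} = -3 + i \sqrt{201} \approx -3.0 + 14.177 i$)
$z{\left(v \right)} = - 7 \sqrt{2} \sqrt{v}$ ($z{\left(v \right)} = - 7 \sqrt{v + v} = - 7 \sqrt{2 v} = - 7 \sqrt{2} \sqrt{v}$)
$g{\left(m,k \right)} = \frac{-311 + k}{-3 + m + i \sqrt{201}}$ ($g{\left(m,k \right)} = \frac{k - 311}{m - \left(3 - i \sqrt{201}\right)} = \frac{-311 + k}{-3 + m + i \sqrt{201}}$)
$\frac{g{\left(F{\left(8 \right)},20 \right)}}{z{\left(-297 \right)}} = \frac{\frac{1}{-3 + \left(-3 + 8\right)^{2} + i \sqrt{201}} \left(-311 + 20\right)}{\left(-7\right) \sqrt{2} \sqrt{-297}} = \frac{\frac{1}{-3 + 5^{2} + i \sqrt{201}} \left(-291\right)}{\left(-7\right) \sqrt{2} \cdot 3 i \sqrt{33}} = \frac{\frac{1}{-3 + 25 + i \sqrt{201}} \left(-291\right)}{\left(-21\right) i \sqrt{66}} = \frac{1}{22 + i \sqrt{201}} \left(-291\right) \frac{i \sqrt{66}}{1386} = - \frac{291}{22 + i \sqrt{201}} \frac{i \sqrt{66}}{1386} = - \frac{97 i \sqrt{66}}{462 \left(22 + i \sqrt{201}\right)}$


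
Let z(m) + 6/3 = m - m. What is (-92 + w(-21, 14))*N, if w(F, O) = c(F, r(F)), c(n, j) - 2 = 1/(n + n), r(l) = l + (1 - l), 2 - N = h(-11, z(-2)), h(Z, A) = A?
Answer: -7562/21 ≈ -360.10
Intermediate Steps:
z(m) = -2 (z(m) = -2 + (m - m) = -2 + 0 = -2)
N = 4 (N = 2 - 1*(-2) = 2 + 2 = 4)
r(l) = 1
c(n, j) = 2 + 1/(2*n) (c(n, j) = 2 + 1/(n + n) = 2 + 1/(2*n))
w(F, O) = 2 + 1/(2*F)
(-92 + w(-21, 14))*N = (-92 + (2 + (1/2)/(-21)))*4 = (-92 + (2 + (1/2)*(-1/21)))*4 = (-92 + (2 - 1/42))*4 = (-92 + 83/42)*4 = -3781/42*4 = -7562/21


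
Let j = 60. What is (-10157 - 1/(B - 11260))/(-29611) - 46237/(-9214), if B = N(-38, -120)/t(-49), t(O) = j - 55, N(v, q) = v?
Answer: 1211855569865/226044422189 ≈ 5.3611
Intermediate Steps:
t(O) = 5 (t(O) = 60 - 55 = 5)
B = -38/5 ≈ -7.6000
(-10157 - 1/(B - 11260))/(-29611) - 46237/(-9214) = (-10157 - 1/(-38/5 - 11260))/(-29611) - 46237/(-9214) = (-10157 - 1/(-56338/5))*(-1/29611) - 46237*(-1/9214) = (-10157 - 1*(-5/56338))*(-1/29611) + 46237/9214 = (-10157 + 5/56338)*(-1/29611) + 46237/9214 = -572225061/56338*(-1/29611) + 46237/9214 = 572225061/1668224518 + 46237/9214 = 1211855569865/226044422189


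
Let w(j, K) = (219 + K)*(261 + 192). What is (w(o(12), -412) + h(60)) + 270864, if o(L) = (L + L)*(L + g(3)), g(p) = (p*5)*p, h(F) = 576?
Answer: 184011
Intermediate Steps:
g(p) = 5*p² (g(p) = (5*p)*p = 5*p²)
o(L) = 2*L*(45 + L) (o(L) = (L + L)*(L + 5*3²) = (2*L)*(L + 5*9) = (2*L)*(L + 45) = (2*L)*(45 + L) = 2*L*(45 + L))
w(j, K) = 99207 + 453*K (w(j, K) = (219 + K)*453 = 99207 + 453*K)
(w(o(12), -412) + h(60)) + 270864 = ((99207 + 453*(-412)) + 576) + 270864 = ((99207 - 186636) + 576) + 270864 = (-87429 + 576) + 270864 = -86853 + 270864 = 184011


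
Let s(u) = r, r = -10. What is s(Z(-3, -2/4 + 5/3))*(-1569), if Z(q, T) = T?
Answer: 15690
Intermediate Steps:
s(u) = -10
s(Z(-3, -2/4 + 5/3))*(-1569) = -10*(-1569) = 15690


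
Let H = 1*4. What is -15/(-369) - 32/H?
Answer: -979/123 ≈ -7.9594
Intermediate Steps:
H = 4
-15/(-369) - 32/H = -15/(-369) - 32/4 = -15*(-1/369) - 32*1/4 = 5/123 - 8 = -979/123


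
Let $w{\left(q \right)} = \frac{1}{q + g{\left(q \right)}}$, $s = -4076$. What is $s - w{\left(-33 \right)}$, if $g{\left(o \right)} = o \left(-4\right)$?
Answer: $- \frac{403525}{99} \approx -4076.0$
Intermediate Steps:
$g{\left(o \right)} = - 4 o$
$w{\left(q \right)} = - \frac{1}{3 q}$ ($w{\left(q \right)} = \frac{1}{q - 4 q} = \frac{1}{\left(-3\right) q} = - \frac{1}{3 q}$)
$s - w{\left(-33 \right)} = -4076 - - \frac{1}{3 \left(-33\right)} = -4076 - \left(- \frac{1}{3}\right) \left(- \frac{1}{33}\right) = -4076 - \frac{1}{99} = - \frac{403525}{99}$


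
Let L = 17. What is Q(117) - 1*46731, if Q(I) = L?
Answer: -46714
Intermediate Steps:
Q(I) = 17
Q(117) - 1*46731 = 17 - 1*46731 = 17 - 46731 = -46714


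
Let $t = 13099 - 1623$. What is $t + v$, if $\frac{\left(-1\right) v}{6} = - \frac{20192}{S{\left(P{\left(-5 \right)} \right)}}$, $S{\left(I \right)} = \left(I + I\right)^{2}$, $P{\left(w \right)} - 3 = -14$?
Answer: $\frac{1418884}{121} \approx 11726.0$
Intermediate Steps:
$P{\left(w \right)} = -11$ ($P{\left(w \right)} = 3 - 14 = -11$)
$S{\left(I \right)} = 4 I^{2}$ ($S{\left(I \right)} = \left(2 I\right)^{2} = 4 I^{2}$)
$v = \frac{30288}{121}$ ($v = - 6 \left(- \frac{20192}{4 \left(-11\right)^{2}}\right) = - 6 \left(- \frac{20192}{4 \cdot 121}\right) = - 6 \left(- \frac{20192}{484}\right) = - 6 \left(\left(-20192\right) \frac{1}{484}\right) = \left(-6\right) \left(- \frac{5048}{121}\right) = \frac{30288}{121} \approx 250.31$)
$t = 11476$
$t + v = 11476 + \frac{30288}{121} = \frac{1418884}{121}$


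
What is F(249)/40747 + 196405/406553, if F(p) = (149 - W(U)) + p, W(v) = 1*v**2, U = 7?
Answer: 1163543076/2366545013 ≈ 0.49166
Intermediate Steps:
W(v) = v**2
F(p) = 100 + p (F(p) = (149 - 1*7**2) + p = (149 - 1*49) + p = (149 - 49) + p = 100 + p)
F(249)/40747 + 196405/406553 = (100 + 249)/40747 + 196405/406553 = 349*(1/40747) + 196405*(1/406553) = 349/40747 + 196405/406553 = 1163543076/2366545013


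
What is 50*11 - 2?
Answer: 548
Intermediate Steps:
50*11 - 2 = 550 - 2 = 548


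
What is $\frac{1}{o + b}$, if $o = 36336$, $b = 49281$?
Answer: $\frac{1}{85617} \approx 1.168 \cdot 10^{-5}$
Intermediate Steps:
$\frac{1}{o + b} = \frac{1}{36336 + 49281} = \frac{1}{85617}$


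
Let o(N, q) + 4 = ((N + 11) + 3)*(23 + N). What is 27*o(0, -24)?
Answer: 8586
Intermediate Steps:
o(N, q) = -4 + (14 + N)*(23 + N) (o(N, q) = -4 + ((N + 11) + 3)*(23 + N) = -4 + ((11 + N) + 3)*(23 + N) = -4 + (14 + N)*(23 + N))
27*o(0, -24) = 27*(318 + 0² + 37*0) = 27*(318 + 0 + 0) = 27*318 = 8586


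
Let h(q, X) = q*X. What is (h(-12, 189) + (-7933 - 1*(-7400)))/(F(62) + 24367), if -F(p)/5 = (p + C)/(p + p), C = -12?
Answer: -173662/1510629 ≈ -0.11496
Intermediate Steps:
F(p) = -5*(-12 + p)/(2*p) (F(p) = -5*(p - 12)/(p + p) = -5*(-12 + p)/(2*p))
h(q, X) = X*q
(h(-12, 189) + (-7933 - 1*(-7400)))/(F(62) + 24367) = (189*(-12) + (-7933 - 1*(-7400)))/((-5/2 + 30/62) + 24367) = (-2268 + (-7933 + 7400))/((-5/2 + 30*(1/62)) + 24367) = (-2268 - 533)/((-5/2 + 15/31) + 24367) = -2801/(-125/62 + 24367) = -2801/1510629/62 = -2801*62/1510629 = -173662/1510629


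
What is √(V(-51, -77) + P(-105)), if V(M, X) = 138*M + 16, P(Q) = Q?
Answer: I*√7127 ≈ 84.422*I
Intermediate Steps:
V(M, X) = 16 + 138*M
√(V(-51, -77) + P(-105)) = √((16 + 138*(-51)) - 105) = √((16 - 7038) - 105) = √(-7022 - 105) = √(-7127) = I*√7127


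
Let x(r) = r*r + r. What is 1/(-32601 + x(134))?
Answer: -1/14511 ≈ -6.8913e-5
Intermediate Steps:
x(r) = r + r**2 (x(r) = r**2 + r = r + r**2)
1/(-32601 + x(134)) = 1/(-32601 + 134*(1 + 134)) = 1/(-32601 + 134*135) = 1/(-32601 + 18090) = 1/(-14511) = -1/14511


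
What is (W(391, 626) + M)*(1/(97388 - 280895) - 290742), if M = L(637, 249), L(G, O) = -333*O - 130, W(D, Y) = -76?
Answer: 4434877394824985/183507 ≈ 2.4167e+10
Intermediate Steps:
L(G, O) = -130 - 333*O
M = -83047 (M = -130 - 333*249 = -130 - 82917 = -83047)
(W(391, 626) + M)*(1/(97388 - 280895) - 290742) = (-76 - 83047)*(1/(97388 - 280895) - 290742) = -83123*(1/(-183507) - 290742) = -83123*(-1/183507 - 290742) = -83123*(-53353192195/183507) = 4434877394824985/183507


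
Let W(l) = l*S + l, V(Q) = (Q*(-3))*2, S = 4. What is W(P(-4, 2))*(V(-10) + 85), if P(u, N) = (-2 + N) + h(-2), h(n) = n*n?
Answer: 2900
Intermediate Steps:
h(n) = n²
P(u, N) = 2 + N (P(u, N) = (-2 + N) + (-2)² = (-2 + N) + 4 = 2 + N)
V(Q) = -6*Q (V(Q) = -3*Q*2 = -6*Q)
W(l) = 5*l (W(l) = l*4 + l = 4*l + l = 5*l)
W(P(-4, 2))*(V(-10) + 85) = (5*(2 + 2))*(-6*(-10) + 85) = (5*4)*(60 + 85) = 20*145 = 2900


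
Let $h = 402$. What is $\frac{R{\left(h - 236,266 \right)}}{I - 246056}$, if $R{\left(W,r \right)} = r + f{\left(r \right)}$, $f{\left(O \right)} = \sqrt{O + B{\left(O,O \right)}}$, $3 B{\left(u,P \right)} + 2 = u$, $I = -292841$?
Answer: $- \frac{14}{28363} - \frac{\sqrt{354}}{538897} \approx -0.00052851$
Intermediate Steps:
$B{\left(u,P \right)} = - \frac{2}{3} + \frac{u}{3}$
$f{\left(O \right)} = \sqrt{- \frac{2}{3} + \frac{4 O}{3}}$ ($f{\left(O \right)} = \sqrt{O + \left(- \frac{2}{3} + \frac{O}{3}\right)} = \sqrt{- \frac{2}{3} + \frac{4 O}{3}}$)
$R{\left(W,r \right)} = r + \frac{\sqrt{-6 + 12 r}}{3}$
$\frac{R{\left(h - 236,266 \right)}}{I - 246056} = \frac{266 + \frac{\sqrt{-6 + 12 \cdot 266}}{3}}{-292841 - 246056} = \frac{266 + \frac{\sqrt{-6 + 3192}}{3}}{-292841 - 246056} = \frac{266 + \frac{\sqrt{3186}}{3}}{-538897} = \left(266 + \frac{3 \sqrt{354}}{3}\right) \left(- \frac{1}{538897}\right) = \left(266 + \sqrt{354}\right) \left(- \frac{1}{538897}\right) = - \frac{14}{28363} - \frac{\sqrt{354}}{538897}$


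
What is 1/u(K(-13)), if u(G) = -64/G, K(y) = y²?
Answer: -169/64 ≈ -2.6406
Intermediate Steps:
1/u(K(-13)) = 1/(-64/((-13)²)) = 1/(-64/169) = -169/64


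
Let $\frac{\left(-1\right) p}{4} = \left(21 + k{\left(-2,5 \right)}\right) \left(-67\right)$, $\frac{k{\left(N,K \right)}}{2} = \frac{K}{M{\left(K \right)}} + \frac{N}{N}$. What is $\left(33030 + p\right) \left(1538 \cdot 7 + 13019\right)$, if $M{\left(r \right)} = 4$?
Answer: $948165240$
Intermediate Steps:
$k{\left(N,K \right)} = 2 + \frac{K}{2}$ ($k{\left(N,K \right)} = 2 \left(\frac{K}{4} + \frac{N}{N}\right) = 2 \left(K \frac{1}{4} + 1\right) = 2 \left(\frac{K}{4} + 1\right) = 2 \left(1 + \frac{K}{4}\right) = 2 + \frac{K}{2}$)
$p = 6834$ ($p = - 4 \left(21 + \left(2 + \frac{1}{2} \cdot 5\right)\right) \left(-67\right) = - 4 \left(21 + \left(2 + \frac{5}{2}\right)\right) \left(-67\right) = - 4 \left(21 + \frac{9}{2}\right) \left(-67\right) = - 4 \cdot \frac{51}{2} \left(-67\right) = \left(-4\right) \left(- \frac{3417}{2}\right) = 6834$)
$\left(33030 + p\right) \left(1538 \cdot 7 + 13019\right) = \left(33030 + 6834\right) \left(1538 \cdot 7 + 13019\right) = 39864 \left(10766 + 13019\right) = 39864 \cdot 23785 = 948165240$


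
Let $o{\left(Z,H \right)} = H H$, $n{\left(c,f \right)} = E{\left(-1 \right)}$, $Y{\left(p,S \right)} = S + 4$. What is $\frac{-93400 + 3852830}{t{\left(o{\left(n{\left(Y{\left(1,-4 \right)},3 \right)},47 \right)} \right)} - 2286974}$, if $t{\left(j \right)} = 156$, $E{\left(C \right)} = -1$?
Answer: $- \frac{1879715}{1143409} \approx -1.644$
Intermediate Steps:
$Y{\left(p,S \right)} = 4 + S$
$n{\left(c,f \right)} = -1$
$o{\left(Z,H \right)} = H^{2}$
$\frac{-93400 + 3852830}{t{\left(o{\left(n{\left(Y{\left(1,-4 \right)},3 \right)},47 \right)} \right)} - 2286974} = \frac{-93400 + 3852830}{156 - 2286974} = \frac{3759430}{-2286818} = 3759430 \left(- \frac{1}{2286818}\right) = - \frac{1879715}{1143409}$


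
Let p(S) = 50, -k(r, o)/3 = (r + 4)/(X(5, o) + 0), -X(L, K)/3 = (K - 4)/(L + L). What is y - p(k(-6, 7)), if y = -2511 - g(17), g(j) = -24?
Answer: -2537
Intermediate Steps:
X(L, K) = -3*(-4 + K)/(2*L) (X(L, K) = -3*(K - 4)/(L + L) = -3*(-4 + K)/(2*L))
k(r, o) = -3*(4 + r)/(6/5 - 3*o/10) (k(r, o) = -3*(r + 4)/((3/2)*(4 - o)/5 + 0) = -3*(4 + r)/((3/2)*(⅕)*(4 - o) + 0) = -3*(4 + r)/((6/5 - 3*o/10) + 0) = -3*(4 + r)/(6/5 - 3*o/10))
y = -2487 (y = -2511 - 1*(-24) = -2511 + 24 = -2487)
y - p(k(-6, 7)) = -2487 - 1*50 = -2487 - 50 = -2537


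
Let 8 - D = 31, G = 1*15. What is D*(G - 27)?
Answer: 276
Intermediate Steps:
G = 15
D = -23 (D = 8 - 1*31 = 8 - 31 = -23)
D*(G - 27) = -23*(15 - 27) = -23*(-12) = 276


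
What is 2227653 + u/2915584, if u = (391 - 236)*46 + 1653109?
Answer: 927844443513/416512 ≈ 2.2277e+6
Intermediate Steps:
u = 1660239 (u = 155*46 + 1653109 = 7130 + 1653109 = 1660239)
2227653 + u/2915584 = 2227653 + 1660239/2915584 = 2227653 + 1660239*(1/2915584) = 2227653 + 237177/416512 = 927844443513/416512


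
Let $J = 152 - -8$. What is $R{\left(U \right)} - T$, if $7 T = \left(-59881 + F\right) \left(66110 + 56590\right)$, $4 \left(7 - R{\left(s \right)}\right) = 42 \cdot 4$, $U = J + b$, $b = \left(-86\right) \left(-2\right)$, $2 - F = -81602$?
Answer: $- \frac{2665412345}{7} \approx -3.8077 \cdot 10^{8}$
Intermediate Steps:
$F = 81604$ ($F = 2 - -81602 = 2 + 81602 = 81604$)
$J = 160$ ($J = 152 + 8 = 160$)
$b = 172$
$U = 332$ ($U = 160 + 172 = 332$)
$R{\left(s \right)} = -35$ ($R{\left(s \right)} = 7 - \frac{42 \cdot 4}{4} = 7 - 42 = -35$)
$T = \frac{2665412100}{7}$ ($T = \frac{\left(-59881 + 81604\right) \left(66110 + 56590\right)}{7} = \frac{21723 \cdot 122700}{7} = \frac{1}{7} \cdot 2665412100 = \frac{2665412100}{7} \approx 3.8077 \cdot 10^{8}$)
$R{\left(U \right)} - T = -35 - \frac{2665412100}{7} = - \frac{2665412345}{7}$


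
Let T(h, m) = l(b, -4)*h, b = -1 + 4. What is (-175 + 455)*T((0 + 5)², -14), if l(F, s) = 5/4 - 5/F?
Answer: -8750/3 ≈ -2916.7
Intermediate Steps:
b = 3
l(F, s) = 5/4 - 5/F (l(F, s) = 5*(¼) - 5/F = 5/4 - 5/F)
T(h, m) = -5*h/12 (T(h, m) = (5/4 - 5/3)*h = -5*h/12)
(-175 + 455)*T((0 + 5)², -14) = (-175 + 455)*(-5*(0 + 5)²/12) = 280*(-5/12*5²) = 280*(-5/12*25) = 280*(-125/12) = -8750/3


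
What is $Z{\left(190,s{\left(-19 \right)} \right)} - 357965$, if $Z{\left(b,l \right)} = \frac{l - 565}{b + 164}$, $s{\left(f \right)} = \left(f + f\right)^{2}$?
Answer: $- \frac{42239577}{118} \approx -3.5796 \cdot 10^{5}$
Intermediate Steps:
$s{\left(f \right)} = 4 f^{2}$ ($s{\left(f \right)} = \left(2 f\right)^{2} = 4 f^{2}$)
$Z{\left(b,l \right)} = \frac{-565 + l}{164 + b}$
$Z{\left(190,s{\left(-19 \right)} \right)} - 357965 = \frac{-565 + 4 \left(-19\right)^{2}}{164 + 190} - 357965 = \frac{-565 + 4 \cdot 361}{354} - 357965 = \frac{-565 + 1444}{354} - 357965 = \frac{1}{354} \cdot 879 - 357965 = \frac{293}{118} - 357965 = - \frac{42239577}{118}$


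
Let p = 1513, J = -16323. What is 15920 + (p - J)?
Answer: 33756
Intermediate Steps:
15920 + (p - J) = 15920 + (1513 - 1*(-16323)) = 15920 + (1513 + 16323) = 15920 + 17836 = 33756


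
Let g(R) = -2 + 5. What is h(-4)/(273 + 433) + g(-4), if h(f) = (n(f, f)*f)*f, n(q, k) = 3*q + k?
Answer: 931/353 ≈ 2.6374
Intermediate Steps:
g(R) = 3
n(q, k) = k + 3*q
h(f) = 4*f**3 (h(f) = ((f + 3*f)*f)*f = ((4*f)*f)*f = (4*f**2)*f = 4*f**3)
h(-4)/(273 + 433) + g(-4) = (4*(-4)**3)/(273 + 433) + 3 = (4*(-64))/706 + 3 = (1/706)*(-256) + 3 = -128/353 + 3 = 931/353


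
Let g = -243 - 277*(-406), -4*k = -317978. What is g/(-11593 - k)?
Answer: -224438/182175 ≈ -1.2320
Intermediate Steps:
k = 158989/2 (k = -¼*(-317978) = 158989/2 ≈ 79495.)
g = 112219 (g = -243 + 112462 = 112219)
g/(-11593 - k) = 112219/(-11593 - 1*158989/2) = 112219/(-11593 - 158989/2) = 112219/(-182175/2) = 112219*(-2/182175) = -224438/182175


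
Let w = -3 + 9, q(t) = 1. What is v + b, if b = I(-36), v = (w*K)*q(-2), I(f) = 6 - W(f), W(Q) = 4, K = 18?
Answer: 110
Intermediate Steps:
w = 6
I(f) = 2 (I(f) = 6 - 1*4 = 6 - 4 = 2)
v = 108 (v = (6*18)*1 = 108*1 = 108)
b = 2
v + b = 108 + 2 = 110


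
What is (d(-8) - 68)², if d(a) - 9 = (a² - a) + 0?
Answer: 169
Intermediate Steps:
d(a) = 9 + a² - a (d(a) = 9 + ((a² - a) + 0) = 9 + (a² - a) = 9 + a² - a)
(d(-8) - 68)² = ((9 + (-8)² - 1*(-8)) - 68)² = ((9 + 64 + 8) - 68)² = (81 - 68)² = 13² = 169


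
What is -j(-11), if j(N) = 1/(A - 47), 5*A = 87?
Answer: 5/148 ≈ 0.033784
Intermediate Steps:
A = 87/5 (A = (⅕)*87 = 87/5 ≈ 17.400)
j(N) = -5/148 (j(N) = 1/(87/5 - 47) = 1/(-148/5) = -5/148)
-j(-11) = -1*(-5/148) = 5/148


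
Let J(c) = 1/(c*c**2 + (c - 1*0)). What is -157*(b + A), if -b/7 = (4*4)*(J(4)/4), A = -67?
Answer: 179922/17 ≈ 10584.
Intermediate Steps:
J(c) = 1/(c + c**3) (J(c) = 1/(c**3 + (c + 0)) = 1/(c**3 + c) = 1/(c + c**3))
b = -7/17 (b = -7*4*4*1/((4 + 4**3)*4) = -112*(1/4)/(4 + 64) = -112*(1/4)/68 = -112*(1/68)*(1/4) = -112/272 = -7*1/17 = -7/17 ≈ -0.41176)
-157*(b + A) = -157*(-7/17 - 67) = -157*(-1146/17) = 179922/17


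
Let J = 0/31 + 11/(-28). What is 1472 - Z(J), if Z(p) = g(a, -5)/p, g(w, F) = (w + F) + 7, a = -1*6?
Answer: 16080/11 ≈ 1461.8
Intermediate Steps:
J = -11/28 (J = 0*(1/31) + 11*(-1/28) = 0 - 11/28 = -11/28 ≈ -0.39286)
a = -6
g(w, F) = 7 + F + w (g(w, F) = (F + w) + 7 = 7 + F + w)
Z(p) = -4/p (Z(p) = (7 - 5 - 6)/p = -4/p)
1472 - Z(J) = 1472 - (-4)/(-11/28) = 1472 - (-4)*(-28)/11 = 1472 - 1*112/11 = 1472 - 112/11 = 16080/11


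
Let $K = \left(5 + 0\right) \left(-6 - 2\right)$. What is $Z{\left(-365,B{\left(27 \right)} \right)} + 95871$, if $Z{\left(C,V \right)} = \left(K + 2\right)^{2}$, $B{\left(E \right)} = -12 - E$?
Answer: $97315$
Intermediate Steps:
$K = -40$ ($K = 5 \left(-8\right) = -40$)
$Z{\left(C,V \right)} = 1444$ ($Z{\left(C,V \right)} = \left(-40 + 2\right)^{2} = \left(-38\right)^{2} = 1444$)
$Z{\left(-365,B{\left(27 \right)} \right)} + 95871 = 1444 + 95871 = 97315$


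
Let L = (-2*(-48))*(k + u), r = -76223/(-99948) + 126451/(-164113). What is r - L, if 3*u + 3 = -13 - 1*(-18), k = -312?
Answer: 490245744574763/16402766124 ≈ 29888.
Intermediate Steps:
r = -129339349/16402766124 (r = -76223*(-1/99948) + 126451*(-1/164113) = 76223/99948 - 126451/164113 = -129339349/16402766124 ≈ -0.0078852)
u = ⅔ (u = -1 + (-13 - 1*(-18))/3 = -1 + (-13 + 18)/3 = -1 + (⅓)*5 = -1 + 5/3 = ⅔ ≈ 0.66667)
L = -29888 (L = (-2*(-48))*(-312 + ⅔) = 96*(-934/3) = -29888)
r - L = -129339349/16402766124 - 1*(-29888) = -129339349/16402766124 + 29888 = 490245744574763/16402766124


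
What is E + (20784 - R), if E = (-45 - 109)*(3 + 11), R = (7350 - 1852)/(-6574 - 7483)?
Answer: 261859294/14057 ≈ 18628.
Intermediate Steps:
R = -5498/14057 (R = 5498/(-14057) = 5498*(-1/14057) = -5498/14057 ≈ -0.39112)
E = -2156 (E = -154*14 = -2156)
E + (20784 - R) = -2156 + (20784 - 1*(-5498/14057)) = -2156 + (20784 + 5498/14057) = -2156 + 292166186/14057 = 261859294/14057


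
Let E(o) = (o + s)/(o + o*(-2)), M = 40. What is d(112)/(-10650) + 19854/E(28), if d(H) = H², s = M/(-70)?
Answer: -863451001/42600 ≈ -20269.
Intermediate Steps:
s = -4/7 (s = 40/(-70) = 40*(-1/70) = -4/7 ≈ -0.57143)
E(o) = -(-4/7 + o)/o (E(o) = (o - 4/7)/(o + o*(-2)) = (-4/7 + o)/(o - 2*o) = (-4/7 + o)/((-o)) = (-4/7 + o)*(-1/o) = -(-4/7 + o)/o)
d(112)/(-10650) + 19854/E(28) = 112²/(-10650) + 19854/(((4/7 - 1*28)/28)) = 12544*(-1/10650) + 19854/(((4/7 - 28)/28)) = -6272/5325 + 19854/(((1/28)*(-192/7))) = -6272/5325 + 19854/(-48/49) = -6272/5325 + 19854*(-49/48) = -6272/5325 - 162141/8 = -863451001/42600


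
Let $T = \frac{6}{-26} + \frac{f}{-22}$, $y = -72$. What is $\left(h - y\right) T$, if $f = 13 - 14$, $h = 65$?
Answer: $- \frac{7261}{286} \approx -25.388$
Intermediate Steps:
$f = -1$ ($f = 13 - 14 = -1$)
$T = - \frac{53}{286}$ ($T = \frac{6}{-26} - \frac{1}{-22} = 6 \left(- \frac{1}{26}\right) - - \frac{1}{22} = - \frac{3}{13} + \frac{1}{22} = - \frac{53}{286} \approx -0.18531$)
$\left(h - y\right) T = \left(65 - -72\right) \left(- \frac{53}{286}\right) = \left(65 + 72\right) \left(- \frac{53}{286}\right) = 137 \left(- \frac{53}{286}\right) = - \frac{7261}{286}$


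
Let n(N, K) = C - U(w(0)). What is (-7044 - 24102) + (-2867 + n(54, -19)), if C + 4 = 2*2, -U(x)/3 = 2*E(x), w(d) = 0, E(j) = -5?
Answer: -34043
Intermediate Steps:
U(x) = 30 (U(x) = -6*(-5) = -3*(-10) = 30)
C = 0 (C = -4 + 2*2 = -4 + 4 = 0)
n(N, K) = -30 (n(N, K) = 0 - 1*30 = 0 - 30 = -30)
(-7044 - 24102) + (-2867 + n(54, -19)) = (-7044 - 24102) + (-2867 - 30) = -31146 - 2897 = -34043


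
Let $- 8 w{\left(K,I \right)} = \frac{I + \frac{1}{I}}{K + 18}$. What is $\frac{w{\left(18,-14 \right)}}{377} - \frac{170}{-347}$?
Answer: $\frac{258479239}{527462208} \approx 0.49004$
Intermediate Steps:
$w{\left(K,I \right)} = - \frac{I + \frac{1}{I}}{8 \left(18 + K\right)}$ ($w{\left(K,I \right)} = - \frac{\left(I + \frac{1}{I}\right) \frac{1}{K + 18}}{8} = - \frac{\left(I + \frac{1}{I}\right) \frac{1}{18 + K}}{8} = - \frac{\frac{1}{18 + K} \left(I + \frac{1}{I}\right)}{8} = - \frac{I + \frac{1}{I}}{8 \left(18 + K\right)}$)
$\frac{w{\left(18,-14 \right)}}{377} - \frac{170}{-347} = \frac{\frac{1}{8} \frac{1}{-14} \frac{1}{18 + 18} \left(-1 - \left(-14\right)^{2}\right)}{377} - \frac{170}{-347} = \frac{1}{8} \left(- \frac{1}{14}\right) \frac{1}{36} \left(-1 - 196\right) \frac{1}{377} - - \frac{170}{347} = \frac{1}{8} \left(- \frac{1}{14}\right) \frac{1}{36} \left(-1 - 196\right) \frac{1}{377} + \frac{170}{347} = \frac{1}{8} \left(- \frac{1}{14}\right) \frac{1}{36} \left(-197\right) \frac{1}{377} + \frac{170}{347} = \frac{197}{4032} \cdot \frac{1}{377} + \frac{170}{347} = \frac{197}{1520064} + \frac{170}{347} = \frac{258479239}{527462208}$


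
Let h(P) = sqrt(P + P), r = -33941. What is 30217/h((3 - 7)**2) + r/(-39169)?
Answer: 33941/39169 + 30217*sqrt(2)/8 ≈ 5342.5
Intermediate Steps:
h(P) = sqrt(2)*sqrt(P) (h(P) = sqrt(2*P) = sqrt(2)*sqrt(P))
30217/h((3 - 7)**2) + r/(-39169) = 30217/((sqrt(2)*sqrt((3 - 7)**2))) - 33941/(-39169) = 30217/((sqrt(2)*sqrt((-4)**2))) - 33941*(-1/39169) = 30217/((sqrt(2)*sqrt(16))) + 33941/39169 = 30217/((sqrt(2)*4)) + 33941/39169 = 30217/((4*sqrt(2))) + 33941/39169 = 30217*(sqrt(2)/8) + 33941/39169 = 30217*sqrt(2)/8 + 33941/39169 = 33941/39169 + 30217*sqrt(2)/8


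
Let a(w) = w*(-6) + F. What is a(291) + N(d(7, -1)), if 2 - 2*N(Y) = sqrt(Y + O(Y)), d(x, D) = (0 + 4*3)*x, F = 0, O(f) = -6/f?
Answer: -1745 - 5*sqrt(658)/28 ≈ -1749.6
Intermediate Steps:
d(x, D) = 12*x (d(x, D) = (0 + 12)*x = 12*x)
N(Y) = 1 - sqrt(Y - 6/Y)/2
a(w) = -6*w (a(w) = w*(-6) + 0 = -6*w + 0 = -6*w)
a(291) + N(d(7, -1)) = -6*291 + (1 - sqrt(12*7 - 6/(12*7))/2) = -1746 + (1 - sqrt(84 - 6/84)/2) = -1746 + (1 - sqrt(84 - 6*1/84)/2) = -1746 + (1 - sqrt(84 - 1/14)/2) = -1746 + (1 - 5*sqrt(658)/28) = -1745 - 5*sqrt(658)/28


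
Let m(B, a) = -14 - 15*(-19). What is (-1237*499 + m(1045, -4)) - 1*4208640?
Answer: -4825632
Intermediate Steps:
m(B, a) = 271 (m(B, a) = -14 + 285 = 271)
(-1237*499 + m(1045, -4)) - 1*4208640 = (-1237*499 + 271) - 1*4208640 = (-617263 + 271) - 4208640 = -616992 - 4208640 = -4825632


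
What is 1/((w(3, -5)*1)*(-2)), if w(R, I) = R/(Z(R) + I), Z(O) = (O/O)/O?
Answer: 7/9 ≈ 0.77778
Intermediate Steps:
Z(O) = 1/O
w(R, I) = R/(I + 1/R) (w(R, I) = R/(1/R + I) = R/(I + 1/R))
1/((w(3, -5)*1)*(-2)) = 1/(((3**2/(1 - 5*3))*1)*(-2)) = 1/(((9/(1 - 15))*1)*(-2)) = 1/(((9/(-14))*1)*(-2)) = 1/(((9*(-1/14))*1)*(-2)) = 1/(-9/14*1*(-2)) = 1/(-9/14*(-2)) = 1/(9/7) = 7/9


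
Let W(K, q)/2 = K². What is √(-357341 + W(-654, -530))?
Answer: √498091 ≈ 705.76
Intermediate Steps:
W(K, q) = 2*K²
√(-357341 + W(-654, -530)) = √(-357341 + 2*(-654)²) = √(-357341 + 2*427716) = √(-357341 + 855432) = √498091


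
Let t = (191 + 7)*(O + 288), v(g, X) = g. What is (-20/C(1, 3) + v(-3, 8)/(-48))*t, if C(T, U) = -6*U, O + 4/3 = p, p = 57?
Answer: 1916629/24 ≈ 79860.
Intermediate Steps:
O = 167/3 (O = -4/3 + 57 = 167/3 ≈ 55.667)
t = 68046 (t = (191 + 7)*(167/3 + 288) = 198*(1031/3) = 68046)
(-20/C(1, 3) + v(-3, 8)/(-48))*t = (-20/((-6*3)) - 3/(-48))*68046 = (-20/(-18) - 3*(-1/48))*68046 = (-20*(-1/18) + 1/16)*68046 = (10/9 + 1/16)*68046 = (169/144)*68046 = 1916629/24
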